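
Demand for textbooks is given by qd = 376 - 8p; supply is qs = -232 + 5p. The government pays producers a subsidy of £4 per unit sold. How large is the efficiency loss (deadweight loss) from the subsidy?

Pre-subsidy: 376 - 8p = -232 + 5p gives p* = 608/13, q* = 24/13.
With the subsidy, sellers receive ps = pb + 4 for each unit, where pb is the price buyers pay.
Supply in terms of pb becomes qs = -232 + 5(pb + 4) = -212 + 5pb. Setting this equal to demand: 376 - 8pb = -212 + 5pb, so pb = 588/13.
Sellers receive ps = 588/13 + 4 = 640/13; q' = 376 − 8·(588/13) = 184/13.
The subsidy expands output by 184/13 − 24/13 = 160/13 past the efficient level; on those units the gap between marginal cost and willingness to pay runs from 0 up to 4.
DWL = ½ × 4 × 160/13 = 320/13.

Deadweight loss = 320/13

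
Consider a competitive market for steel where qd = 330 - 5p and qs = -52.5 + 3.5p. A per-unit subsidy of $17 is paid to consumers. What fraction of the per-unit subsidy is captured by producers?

Pre-subsidy: 330 - 5p = -52.5 + 3.5p gives p* = 45, q* = 105.
With the rebate, buyers effectively pay pb = ps − 17, where ps is the price sellers receive.
Demand in terms of ps becomes qd = 330 − 5(ps − 17) = 415 - 5ps. Setting this equal to supply: 415 - 5ps = -52.5 + 3.5ps, so ps = 55.
Buyers pay pb = 55 − 17 = 38; q' = -52.5 + 3.5·55 = 140.
Buyers' price falls by p* − pb = 45 − 38 = 7; sellers' price rises by ps − p* = 55 − 45 = 10.
So producers capture 10/17 = 10/17 of each unit of subsidy.

Producer share = 10/17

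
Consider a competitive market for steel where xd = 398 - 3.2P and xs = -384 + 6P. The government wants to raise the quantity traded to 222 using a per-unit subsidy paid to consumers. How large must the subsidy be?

At x = 222, invert demand for the buyer price: Pb = (398 − 222)/3.2 = 55; invert supply for the seller price: Ps = (222 − (-384))/6 = 101.
The subsidy must fill the gap: s = Ps − Pb = 101 − 55 = 46.

Required subsidy s = 46 per unit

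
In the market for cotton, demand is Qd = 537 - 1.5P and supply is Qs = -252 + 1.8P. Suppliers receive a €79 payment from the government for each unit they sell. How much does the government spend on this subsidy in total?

Government cost = €19197

Pre-subsidy: 537 - 1.5P = -252 + 1.8P gives P* = 2630/11, Q* = 1962/11.
With the subsidy, sellers receive Ps = Pb + 79 for each unit, where Pb is the price buyers pay.
Supply in terms of Pb becomes Qs = -252 + 1.8(Pb + 79) = -109.8 + 1.8Pb. Setting this equal to demand: 537 - 1.5Pb = -109.8 + 1.8Pb, so Pb = 196.
Sellers receive Ps = 196 + 79 = 275; Q' = 537 − 1.5·196 = 243.
Government outlay = subsidy × quantity = 79 × 243 = 19197.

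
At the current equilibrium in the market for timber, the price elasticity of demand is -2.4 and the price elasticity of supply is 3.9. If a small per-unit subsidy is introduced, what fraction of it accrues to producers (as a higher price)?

Producer share = 8/21

For a small subsidy around the equilibrium, the benefit split depends on the relative slopes, which at a point are proportional to the elasticities.
Buyer share = εs/(εs + |εd|) = 3.9/(3.9 + 2.4) = 13/21; seller share = |εd|/(εs + |εd|) = 8/21.
So producers capture 8/21 of the subsidy.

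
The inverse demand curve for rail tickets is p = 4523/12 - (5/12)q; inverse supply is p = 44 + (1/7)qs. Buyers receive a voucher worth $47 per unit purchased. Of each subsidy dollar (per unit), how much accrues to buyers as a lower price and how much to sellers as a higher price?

Pre-subsidy: 4523/12 - (5/12)q = 44 + (1/7)q gives q* = 595 and p* = 129.
With the rebate, buyers effectively pay pb = ps − 47, where ps is the price sellers receive.
On the curves, pb = 4523/12 - (5/12)q and ps = 44 + (1/7)q; the wedge ps − pb = 47 gives 44 + (1/7)q − (4523/12 - (5/12)q) = 47, so q' = 679.
Then pb = 4523/12 − (5/12)·679 = 94 and ps = 44 + (1/7)·679 = 141.
Buyers' price falls by p* − pb = 129 − 94 = 35; sellers' price rises by ps − p* = 141 − 129 = 12.

Buyers gain $35 per unit; sellers gain $12 per unit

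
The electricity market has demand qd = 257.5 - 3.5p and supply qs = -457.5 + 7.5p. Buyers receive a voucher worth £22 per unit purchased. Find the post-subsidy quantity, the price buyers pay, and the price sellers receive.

Pre-subsidy: 257.5 - 3.5p = -457.5 + 7.5p gives p* = 65, q* = 30.
With the rebate, buyers effectively pay pb = ps − 22, where ps is the price sellers receive.
Demand in terms of ps becomes qd = 257.5 − 3.5(ps − 22) = 334.5 - 3.5ps. Setting this equal to supply: 334.5 - 3.5ps = -457.5 + 7.5ps, so ps = 72.
Buyers pay pb = 72 − 22 = 50; q' = -457.5 + 7.5·72 = 82.5.

q' = 82.5; buyers pay £50; sellers receive £72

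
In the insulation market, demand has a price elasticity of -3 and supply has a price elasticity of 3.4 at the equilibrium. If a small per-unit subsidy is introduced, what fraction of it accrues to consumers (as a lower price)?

For a small subsidy around the equilibrium, the benefit split depends on the relative slopes, which at a point are proportional to the elasticities.
Buyer share = εs/(εs + |εd|) = 3.4/(3.4 + 3) = 0.53125; seller share = |εd|/(εs + |εd|) = 0.46875.

Consumer share = 0.53125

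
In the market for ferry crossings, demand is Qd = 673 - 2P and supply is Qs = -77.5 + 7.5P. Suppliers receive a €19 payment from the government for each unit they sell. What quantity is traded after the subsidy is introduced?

Q' = 545

Pre-subsidy: 673 - 2P = -77.5 + 7.5P gives P* = 79, Q* = 515.
With the subsidy, sellers receive Ps = Pb + 19 for each unit, where Pb is the price buyers pay.
Supply in terms of Pb becomes Qs = -77.5 + 7.5(Pb + 19) = 65 + 7.5Pb. Setting this equal to demand: 673 - 2Pb = 65 + 7.5Pb, so Pb = 64.
Sellers receive Ps = 64 + 19 = 83; Q' = 673 − 2·64 = 545.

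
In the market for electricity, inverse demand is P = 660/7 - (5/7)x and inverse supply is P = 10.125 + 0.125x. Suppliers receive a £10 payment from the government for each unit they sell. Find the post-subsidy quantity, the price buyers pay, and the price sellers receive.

x' = 5273/47; buyers pay 665/47; sellers receive 1135/47

Pre-subsidy: 660/7 - (5/7)x = 10.125 + 0.125x gives x* = 4713/47 and P* = 1065/47.
With the subsidy, sellers receive Ps = Pb + 10 for each unit, where Pb is the price buyers pay.
On the curves, Pb = 660/7 - (5/7)x and Ps = 10.125 + 0.125x; the wedge Ps − Pb = 10 gives 10.125 + 0.125x − (660/7 - (5/7)x) = 10, so x' = 5273/47.
Then Pb = 660/7 − (5/7)·(5273/47) = 665/47 and Ps = 10.125 + 0.125·(5273/47) = 1135/47.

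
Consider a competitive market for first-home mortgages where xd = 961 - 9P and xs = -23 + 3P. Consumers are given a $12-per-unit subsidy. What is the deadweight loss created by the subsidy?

Pre-subsidy: 961 - 9P = -23 + 3P gives P* = 82, x* = 223.
With the rebate, buyers effectively pay Pb = Ps − 12, where Ps is the price sellers receive.
Demand in terms of Ps becomes xd = 961 − 9(Ps − 12) = 1069 - 9Ps. Setting this equal to supply: 1069 - 9Ps = -23 + 3Ps, so Ps = 91.
Buyers pay Pb = 91 − 12 = 79; x' = -23 + 3·91 = 250.
The subsidy expands output by 250 − 223 = 27 past the efficient level; on those units the gap between marginal cost and willingness to pay runs from 0 up to 12.
DWL = ½ × 12 × 27 = 162.

Deadweight loss = $162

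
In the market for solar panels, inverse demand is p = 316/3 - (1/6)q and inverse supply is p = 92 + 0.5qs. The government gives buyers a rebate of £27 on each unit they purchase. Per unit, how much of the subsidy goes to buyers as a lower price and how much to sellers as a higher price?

Pre-subsidy: 316/3 - (1/6)q = 92 + 0.5q gives q* = 20 and p* = 102.
With the rebate, buyers effectively pay pb = ps − 27, where ps is the price sellers receive.
On the curves, pb = 316/3 - (1/6)q and ps = 92 + 0.5q; the wedge ps − pb = 27 gives 92 + 0.5q − (316/3 - (1/6)q) = 27, so q' = 60.5.
Then pb = 316/3 − (1/6)·60.5 = 95.25 and ps = 92 + 0.5·60.5 = 122.25.
Buyers' price falls by p* − pb = 102 − 95.25 = 6.75; sellers' price rises by ps − p* = 122.25 − 102 = 20.25.

Buyers gain £6.75 per unit; sellers gain £20.25 per unit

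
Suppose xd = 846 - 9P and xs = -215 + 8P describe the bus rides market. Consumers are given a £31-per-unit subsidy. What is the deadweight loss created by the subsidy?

Pre-subsidy: 846 - 9P = -215 + 8P gives P* = 1061/17, x* = 4833/17.
With the rebate, buyers effectively pay Pb = Ps − 31, where Ps is the price sellers receive.
Demand in terms of Ps becomes xd = 846 − 9(Ps − 31) = 1125 - 9Ps. Setting this equal to supply: 1125 - 9Ps = -215 + 8Ps, so Ps = 1340/17.
Buyers pay Pb = 1340/17 − 31 = 813/17; x' = -215 + 8·(1340/17) = 7065/17.
The subsidy expands output by 7065/17 − 4833/17 = 2232/17 past the efficient level; on those units the gap between marginal cost and willingness to pay runs from 0 up to 31.
DWL = ½ × 31 × 2232/17 = 34596/17.

Deadweight loss = 34596/17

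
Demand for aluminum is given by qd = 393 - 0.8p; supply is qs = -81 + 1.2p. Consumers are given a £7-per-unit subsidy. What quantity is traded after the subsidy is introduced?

q' = 206.76

Pre-subsidy: 393 - 0.8p = -81 + 1.2p gives p* = 237, q* = 203.4.
With the rebate, buyers effectively pay pb = ps − 7, where ps is the price sellers receive.
Demand in terms of ps becomes qd = 393 − 0.8(ps − 7) = 398.6 - 0.8ps. Setting this equal to supply: 398.6 - 0.8ps = -81 + 1.2ps, so ps = 239.8.
Buyers pay pb = 239.8 − 7 = 232.8; q' = -81 + 1.2·239.8 = 206.76.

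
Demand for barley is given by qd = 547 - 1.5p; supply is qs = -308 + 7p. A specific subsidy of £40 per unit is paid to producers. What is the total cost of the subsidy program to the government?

Pre-subsidy: 547 - 1.5p = -308 + 7p gives p* = 1710/17, q* = 6734/17.
With the subsidy, sellers receive ps = pb + 40 for each unit, where pb is the price buyers pay.
Supply in terms of pb becomes qs = -308 + 7(pb + 40) = -28 + 7pb. Setting this equal to demand: 547 - 1.5pb = -28 + 7pb, so pb = 1150/17.
Sellers receive ps = 1150/17 + 40 = 1830/17; q' = 547 − 1.5·(1150/17) = 7574/17.
Government outlay = subsidy × quantity = 40 × 7574/17 = 302960/17.

Government cost = 302960/17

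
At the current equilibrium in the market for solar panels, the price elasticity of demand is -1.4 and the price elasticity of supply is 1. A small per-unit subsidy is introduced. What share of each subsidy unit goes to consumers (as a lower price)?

Consumer share = 5/12

For a small subsidy around the equilibrium, the benefit split depends on the relative slopes, which at a point are proportional to the elasticities.
Buyer share = εs/(εs + |εd|) = 1/(1 + 1.4) = 5/12; seller share = |εd|/(εs + |εd|) = 7/12.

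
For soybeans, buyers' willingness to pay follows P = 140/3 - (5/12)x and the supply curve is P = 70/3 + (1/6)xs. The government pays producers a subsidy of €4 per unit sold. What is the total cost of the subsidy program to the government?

Pre-subsidy: 140/3 - (5/12)x = 70/3 + (1/6)x gives x* = 40 and P* = 30.
With the subsidy, sellers receive Ps = Pb + 4 for each unit, where Pb is the price buyers pay.
On the curves, Pb = 140/3 - (5/12)x and Ps = 70/3 + (1/6)x; the wedge Ps − Pb = 4 gives 70/3 + (1/6)x − (140/3 - (5/12)x) = 4, so x' = 328/7.
Then Pb = 140/3 − (5/12)·(328/7) = 190/7 and Ps = 70/3 + (1/6)·(328/7) = 218/7.
Government outlay = subsidy × quantity = 4 × 328/7 = 1312/7.

Government cost = 1312/7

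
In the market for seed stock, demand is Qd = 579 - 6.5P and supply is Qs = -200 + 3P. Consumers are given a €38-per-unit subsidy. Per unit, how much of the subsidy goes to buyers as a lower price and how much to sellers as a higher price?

Buyers gain €12 per unit; sellers gain €26 per unit

Pre-subsidy: 579 - 6.5P = -200 + 3P gives P* = 82, Q* = 46.
With the rebate, buyers effectively pay Pb = Ps − 38, where Ps is the price sellers receive.
Demand in terms of Ps becomes Qd = 579 − 6.5(Ps − 38) = 826 - 6.5Ps. Setting this equal to supply: 826 - 6.5Ps = -200 + 3Ps, so Ps = 108.
Buyers pay Pb = 108 − 38 = 70; Q' = -200 + 3·108 = 124.
Buyers' price falls by P* − Pb = 82 − 70 = 12; sellers' price rises by Ps − P* = 108 − 82 = 26.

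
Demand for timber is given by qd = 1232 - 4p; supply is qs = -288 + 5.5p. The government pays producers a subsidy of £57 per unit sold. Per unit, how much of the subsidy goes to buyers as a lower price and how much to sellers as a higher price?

Buyers gain £33 per unit; sellers gain £24 per unit

Pre-subsidy: 1232 - 4p = -288 + 5.5p gives p* = 160, q* = 592.
With the subsidy, sellers receive ps = pb + 57 for each unit, where pb is the price buyers pay.
Supply in terms of pb becomes qs = -288 + 5.5(pb + 57) = 25.5 + 5.5pb. Setting this equal to demand: 1232 - 4pb = 25.5 + 5.5pb, so pb = 127.
Sellers receive ps = 127 + 57 = 184; q' = 1232 − 4·127 = 724.
Buyers' price falls by p* − pb = 160 − 127 = 33; sellers' price rises by ps − p* = 184 − 160 = 24.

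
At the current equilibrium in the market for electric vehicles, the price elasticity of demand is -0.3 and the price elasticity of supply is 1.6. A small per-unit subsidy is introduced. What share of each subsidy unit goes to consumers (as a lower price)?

For a small subsidy around the equilibrium, the benefit split depends on the relative slopes, which at a point are proportional to the elasticities.
Buyer share = εs/(εs + |εd|) = 1.6/(1.6 + 0.3) = 16/19; seller share = |εd|/(εs + |εd|) = 3/19.

Consumer share = 16/19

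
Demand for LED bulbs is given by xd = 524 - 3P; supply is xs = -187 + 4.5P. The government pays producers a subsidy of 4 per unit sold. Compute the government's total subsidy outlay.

Pre-subsidy: 524 - 3P = -187 + 4.5P gives P* = 94.8, x* = 239.6.
With the subsidy, sellers receive Ps = Pb + 4 for each unit, where Pb is the price buyers pay.
Supply in terms of Pb becomes xs = -187 + 4.5(Pb + 4) = -169 + 4.5Pb. Setting this equal to demand: 524 - 3Pb = -169 + 4.5Pb, so Pb = 92.4.
Sellers receive Ps = 92.4 + 4 = 96.4; x' = 524 − 3·92.4 = 246.8.
Government outlay = subsidy × quantity = 4 × 246.8 = 987.2.

Government cost = 987.2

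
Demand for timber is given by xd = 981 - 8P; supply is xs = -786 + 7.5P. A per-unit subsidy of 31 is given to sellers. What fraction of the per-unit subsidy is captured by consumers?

Consumer share = 15/31

Pre-subsidy: 981 - 8P = -786 + 7.5P gives P* = 114, x* = 69.
With the subsidy, sellers receive Ps = Pb + 31 for each unit, where Pb is the price buyers pay.
Supply in terms of Pb becomes xs = -786 + 7.5(Pb + 31) = -553.5 + 7.5Pb. Setting this equal to demand: 981 - 8Pb = -553.5 + 7.5Pb, so Pb = 99.
Sellers receive Ps = 99 + 31 = 130; x' = 981 − 8·99 = 189.
Buyers' price falls by P* − Pb = 114 − 99 = 15; sellers' price rises by Ps − P* = 130 − 114 = 16.
So consumers capture 15/31 = 15/31 of each unit of subsidy.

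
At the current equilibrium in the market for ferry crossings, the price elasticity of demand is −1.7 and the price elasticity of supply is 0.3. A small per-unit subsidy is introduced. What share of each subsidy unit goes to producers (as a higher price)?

For a small subsidy around the equilibrium, the benefit split depends on the relative slopes, which at a point are proportional to the elasticities.
Buyer share = εs/(εs + |εd|) = 0.3/(0.3 + 1.7) = 0.15; seller share = |εd|/(εs + |εd|) = 0.85.
So producers capture 0.85 of the subsidy.

Producer share = 0.85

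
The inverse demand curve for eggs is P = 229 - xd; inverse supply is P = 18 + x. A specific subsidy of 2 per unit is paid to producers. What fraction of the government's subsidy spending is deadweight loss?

DWL / government spending = 1/213

Pre-subsidy: 229 - x = 18 + x gives x* = 105.5 and P* = 123.5.
With the subsidy, sellers receive Ps = Pb + 2 for each unit, where Pb is the price buyers pay.
On the curves, Pb = 229 - x and Ps = 18 + x; the wedge Ps − Pb = 2 gives 18 + x − (229 - x) = 2, so x' = 106.5.
Then Pb = 229 − 1·106.5 = 122.5 and Ps = 18 + 1·106.5 = 124.5.
ΔCS = ½(105.5 + 106.5)(123.5 − 122.5) = 106; ΔPS = ½(105.5 + 106.5)(124.5 − 123.5) = 106.
Government spending = 2 × 106.5 = 213.
DWL = ½ × 2 × (106.5 − 105.5) = 1; fraction = 1 / 213 = 1/213.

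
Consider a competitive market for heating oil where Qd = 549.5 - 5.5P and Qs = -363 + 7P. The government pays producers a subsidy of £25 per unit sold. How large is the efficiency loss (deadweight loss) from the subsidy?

Deadweight loss = £962.5

Pre-subsidy: 549.5 - 5.5P = -363 + 7P gives P* = 73, Q* = 148.
With the subsidy, sellers receive Ps = Pb + 25 for each unit, where Pb is the price buyers pay.
Supply in terms of Pb becomes Qs = -363 + 7(Pb + 25) = -188 + 7Pb. Setting this equal to demand: 549.5 - 5.5Pb = -188 + 7Pb, so Pb = 59.
Sellers receive Ps = 59 + 25 = 84; Q' = 549.5 − 5.5·59 = 225.
The subsidy expands output by 225 − 148 = 77 past the efficient level; on those units the gap between marginal cost and willingness to pay runs from 0 up to 25.
DWL = ½ × 25 × 77 = 962.5.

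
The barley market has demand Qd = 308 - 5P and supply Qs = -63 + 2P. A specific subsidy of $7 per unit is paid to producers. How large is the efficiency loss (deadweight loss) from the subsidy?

Pre-subsidy: 308 - 5P = -63 + 2P gives P* = 53, Q* = 43.
With the subsidy, sellers receive Ps = Pb + 7 for each unit, where Pb is the price buyers pay.
Supply in terms of Pb becomes Qs = -63 + 2(Pb + 7) = -49 + 2Pb. Setting this equal to demand: 308 - 5Pb = -49 + 2Pb, so Pb = 51.
Sellers receive Ps = 51 + 7 = 58; Q' = 308 − 5·51 = 53.
The subsidy expands output by 53 − 43 = 10 past the efficient level; on those units the gap between marginal cost and willingness to pay runs from 0 up to 7.
DWL = ½ × 7 × 10 = 35.

Deadweight loss = $35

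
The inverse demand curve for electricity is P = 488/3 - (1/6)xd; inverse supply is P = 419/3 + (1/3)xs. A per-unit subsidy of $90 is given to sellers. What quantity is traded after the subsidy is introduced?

x' = 226

Pre-subsidy: 488/3 - (1/6)x = 419/3 + (1/3)x gives x* = 46 and P* = 155.
With the subsidy, sellers receive Ps = Pb + 90 for each unit, where Pb is the price buyers pay.
On the curves, Pb = 488/3 - (1/6)x and Ps = 419/3 + (1/3)x; the wedge Ps − Pb = 90 gives 419/3 + (1/3)x − (488/3 - (1/6)x) = 90, so x' = 226.
Then Pb = 488/3 − (1/6)·226 = 125 and Ps = 419/3 + (1/3)·226 = 215.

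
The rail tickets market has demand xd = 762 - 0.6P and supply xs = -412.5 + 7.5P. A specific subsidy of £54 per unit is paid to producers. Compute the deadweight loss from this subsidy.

Pre-subsidy: 762 - 0.6P = -412.5 + 7.5P gives P* = 145, x* = 675.
With the subsidy, sellers receive Ps = Pb + 54 for each unit, where Pb is the price buyers pay.
Supply in terms of Pb becomes xs = -412.5 + 7.5(Pb + 54) = -7.5 + 7.5Pb. Setting this equal to demand: 762 - 0.6Pb = -7.5 + 7.5Pb, so Pb = 95.
Sellers receive Ps = 95 + 54 = 149; x' = 762 − 0.6·95 = 705.
The subsidy expands output by 705 − 675 = 30 past the efficient level; on those units the gap between marginal cost and willingness to pay runs from 0 up to 54.
DWL = ½ × 54 × 30 = 810.

Deadweight loss = £810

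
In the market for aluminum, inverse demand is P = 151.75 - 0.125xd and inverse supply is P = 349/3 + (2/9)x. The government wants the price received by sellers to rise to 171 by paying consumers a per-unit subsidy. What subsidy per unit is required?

Required subsidy s = 50 per unit

At a seller price of 171, quantity supplied is -523.5 + 4.5·171 = 246.
Buyers absorb 246 only when they pay Pb = 151.75 − 0.125·246 = 121.
s = Ps − Pb = 171 − 121 = 50.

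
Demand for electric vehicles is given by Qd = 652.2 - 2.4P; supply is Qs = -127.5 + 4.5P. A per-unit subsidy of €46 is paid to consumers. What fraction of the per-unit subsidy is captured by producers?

Pre-subsidy: 652.2 - 2.4P = -127.5 + 4.5P gives P* = 113, Q* = 381.
With the rebate, buyers effectively pay Pb = Ps − 46, where Ps is the price sellers receive.
Demand in terms of Ps becomes Qd = 652.2 − 2.4(Ps − 46) = 762.6 - 2.4Ps. Setting this equal to supply: 762.6 - 2.4Ps = -127.5 + 4.5Ps, so Ps = 129.
Buyers pay Pb = 129 − 46 = 83; Q' = -127.5 + 4.5·129 = 453.
Buyers' price falls by P* − Pb = 113 − 83 = 30; sellers' price rises by Ps − P* = 129 − 113 = 16.
So producers capture 16/46 = 8/23 of each unit of subsidy.

Producer share = 8/23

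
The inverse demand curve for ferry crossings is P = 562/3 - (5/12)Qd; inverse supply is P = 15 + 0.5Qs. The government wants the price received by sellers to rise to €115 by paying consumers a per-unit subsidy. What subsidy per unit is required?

Required subsidy s = €11 per unit

At a seller price of 115, quantity supplied is -30 + 2·115 = 200.
Buyers absorb 200 only when they pay Pb = 562/3 − (5/12)·200 = 104.
s = Ps − Pb = 115 − 104 = 11.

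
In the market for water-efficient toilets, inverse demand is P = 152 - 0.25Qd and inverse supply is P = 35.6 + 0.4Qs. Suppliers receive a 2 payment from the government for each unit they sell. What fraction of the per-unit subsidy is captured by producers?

Pre-subsidy: 152 - 0.25Q = 35.6 + 0.4Q gives Q* = 2328/13 and P* = 1394/13.
With the subsidy, sellers receive Ps = Pb + 2 for each unit, where Pb is the price buyers pay.
On the curves, Pb = 152 - 0.25Q and Ps = 35.6 + 0.4Q; the wedge Ps − Pb = 2 gives 35.6 + 0.4Q − (152 - 0.25Q) = 2, so Q' = 2368/13.
Then Pb = 152 − 0.25·(2368/13) = 1384/13 and Ps = 35.6 + 0.4·(2368/13) = 1410/13.
Buyers' price falls by P* − Pb = 1394/13 − 1384/13 = 10/13; sellers' price rises by Ps − P* = 1410/13 − 1394/13 = 16/13.
So producers capture (16/13)/2 = 8/13 of each unit of subsidy.

Producer share = 8/13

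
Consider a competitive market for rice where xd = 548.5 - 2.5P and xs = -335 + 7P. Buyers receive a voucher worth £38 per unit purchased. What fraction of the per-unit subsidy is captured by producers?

Producer share = 5/19

Pre-subsidy: 548.5 - 2.5P = -335 + 7P gives P* = 93, x* = 316.
With the rebate, buyers effectively pay Pb = Ps − 38, where Ps is the price sellers receive.
Demand in terms of Ps becomes xd = 548.5 − 2.5(Ps − 38) = 643.5 - 2.5Ps. Setting this equal to supply: 643.5 - 2.5Ps = -335 + 7Ps, so Ps = 103.
Buyers pay Pb = 103 − 38 = 65; x' = -335 + 7·103 = 386.
Buyers' price falls by P* − Pb = 93 − 65 = 28; sellers' price rises by Ps − P* = 103 − 93 = 10.
So producers capture 10/38 = 5/19 of each unit of subsidy.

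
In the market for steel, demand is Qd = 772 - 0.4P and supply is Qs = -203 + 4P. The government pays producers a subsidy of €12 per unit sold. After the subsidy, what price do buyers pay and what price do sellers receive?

Buyers pay 4635/22; sellers receive 4899/22

Pre-subsidy: 772 - 0.4P = -203 + 4P gives P* = 4875/22, Q* = 7517/11.
With the subsidy, sellers receive Ps = Pb + 12 for each unit, where Pb is the price buyers pay.
Supply in terms of Pb becomes Qs = -203 + 4(Pb + 12) = -155 + 4Pb. Setting this equal to demand: 772 - 0.4Pb = -155 + 4Pb, so Pb = 4635/22.
Sellers receive Ps = 4635/22 + 12 = 4899/22; Q' = 772 − 0.4·(4635/22) = 7565/11.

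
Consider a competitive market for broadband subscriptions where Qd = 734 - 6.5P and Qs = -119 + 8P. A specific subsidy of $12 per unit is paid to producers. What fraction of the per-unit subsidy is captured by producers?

Producer share = 13/29

Pre-subsidy: 734 - 6.5P = -119 + 8P gives P* = 1706/29, Q* = 10197/29.
With the subsidy, sellers receive Ps = Pb + 12 for each unit, where Pb is the price buyers pay.
Supply in terms of Pb becomes Qs = -119 + 8(Pb + 12) = -23 + 8Pb. Setting this equal to demand: 734 - 6.5Pb = -23 + 8Pb, so Pb = 1514/29.
Sellers receive Ps = 1514/29 + 12 = 1862/29; Q' = 734 − 6.5·(1514/29) = 11445/29.
Buyers' price falls by P* − Pb = 1706/29 − 1514/29 = 192/29; sellers' price rises by Ps − P* = 1862/29 − 1706/29 = 156/29.
So producers capture (156/29)/12 = 13/29 of each unit of subsidy.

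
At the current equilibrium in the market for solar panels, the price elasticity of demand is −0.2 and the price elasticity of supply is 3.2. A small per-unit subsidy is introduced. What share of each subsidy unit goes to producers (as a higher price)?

For a small subsidy around the equilibrium, the benefit split depends on the relative slopes, which at a point are proportional to the elasticities.
Buyer share = εs/(εs + |εd|) = 3.2/(3.2 + 0.2) = 16/17; seller share = |εd|/(εs + |εd|) = 1/17.
So producers capture 1/17 of the subsidy.

Producer share = 1/17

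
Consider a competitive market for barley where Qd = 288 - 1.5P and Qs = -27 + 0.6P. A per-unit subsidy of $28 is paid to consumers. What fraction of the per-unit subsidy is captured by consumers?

Pre-subsidy: 288 - 1.5P = -27 + 0.6P gives P* = 150, Q* = 63.
With the rebate, buyers effectively pay Pb = Ps − 28, where Ps is the price sellers receive.
Demand in terms of Ps becomes Qd = 288 − 1.5(Ps − 28) = 330 - 1.5Ps. Setting this equal to supply: 330 - 1.5Ps = -27 + 0.6Ps, so Ps = 170.
Buyers pay Pb = 170 − 28 = 142; Q' = -27 + 0.6·170 = 75.
Buyers' price falls by P* − Pb = 150 − 142 = 8; sellers' price rises by Ps − P* = 170 − 150 = 20.
So consumers capture 8/28 = 2/7 of each unit of subsidy.

Consumer share = 2/7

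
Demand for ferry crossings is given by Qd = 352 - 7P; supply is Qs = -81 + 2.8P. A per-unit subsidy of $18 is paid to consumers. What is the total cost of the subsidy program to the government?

Pre-subsidy: 352 - 7P = -81 + 2.8P gives P* = 2165/49, Q* = 299/7.
With the rebate, buyers effectively pay Pb = Ps − 18, where Ps is the price sellers receive.
Demand in terms of Ps becomes Qd = 352 − 7(Ps − 18) = 478 - 7Ps. Setting this equal to supply: 478 - 7Ps = -81 + 2.8Ps, so Ps = 2795/49.
Buyers pay Pb = 2795/49 − 18 = 1913/49; Q' = -81 + 2.8·(2795/49) = 551/7.
Government outlay = subsidy × quantity = 18 × 551/7 = 9918/7.

Government cost = 9918/7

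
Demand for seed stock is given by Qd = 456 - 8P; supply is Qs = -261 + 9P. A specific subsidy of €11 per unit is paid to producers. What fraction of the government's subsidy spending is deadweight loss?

Pre-subsidy: 456 - 8P = -261 + 9P gives P* = 717/17, Q* = 2016/17.
With the subsidy, sellers receive Ps = Pb + 11 for each unit, where Pb is the price buyers pay.
Supply in terms of Pb becomes Qs = -261 + 9(Pb + 11) = -162 + 9Pb. Setting this equal to demand: 456 - 8Pb = -162 + 9Pb, so Pb = 618/17.
Sellers receive Ps = 618/17 + 11 = 805/17; Q' = 456 − 8·(618/17) = 2808/17.
ΔCS = ½(2016/17 + 2808/17)(717/17 − 618/17) = 238788/289; ΔPS = ½(2016/17 + 2808/17)(805/17 − 717/17) = 212256/289.
Government spending = 11 × 2808/17 = 30888/17.
DWL = ½ × 11 × (2808/17 − 2016/17) = 4356/17; fraction = (4356/17) / (30888/17) = 11/78.

DWL / government spending = 11/78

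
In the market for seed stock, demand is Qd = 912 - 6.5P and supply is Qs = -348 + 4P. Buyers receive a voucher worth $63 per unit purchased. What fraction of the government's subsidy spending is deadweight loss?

DWL / government spending = 13/48

Pre-subsidy: 912 - 6.5P = -348 + 4P gives P* = 120, Q* = 132.
With the rebate, buyers effectively pay Pb = Ps − 63, where Ps is the price sellers receive.
Demand in terms of Ps becomes Qd = 912 − 6.5(Ps − 63) = 1321.5 - 6.5Ps. Setting this equal to supply: 1321.5 - 6.5Ps = -348 + 4Ps, so Ps = 159.
Buyers pay Pb = 159 − 63 = 96; Q' = -348 + 4·159 = 288.
ΔCS = ½(132 + 288)(120 − 96) = 5040; ΔPS = ½(132 + 288)(159 − 120) = 8190.
Government spending = 63 × 288 = 18144.
DWL = ½ × 63 × (288 − 132) = 4914; fraction = 4914 / 18144 = 13/48.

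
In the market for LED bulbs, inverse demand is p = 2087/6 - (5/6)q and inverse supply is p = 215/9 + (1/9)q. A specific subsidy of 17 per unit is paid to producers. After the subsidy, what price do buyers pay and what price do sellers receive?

Pre-subsidy: 2087/6 - (5/6)q = 215/9 + (1/9)q gives q* = 343 and p* = 62.
With the subsidy, sellers receive ps = pb + 17 for each unit, where pb is the price buyers pay.
On the curves, pb = 2087/6 - (5/6)q and ps = 215/9 + (1/9)q; the wedge ps − pb = 17 gives 215/9 + (1/9)q − (2087/6 - (5/6)q) = 17, so q' = 361.
Then pb = 2087/6 − (5/6)·361 = 47 and ps = 215/9 + (1/9)·361 = 64.

Buyers pay 47; sellers receive 64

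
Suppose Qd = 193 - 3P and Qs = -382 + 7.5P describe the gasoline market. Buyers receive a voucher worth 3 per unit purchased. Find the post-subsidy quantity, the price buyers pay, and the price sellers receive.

Pre-subsidy: 193 - 3P = -382 + 7.5P gives P* = 1150/21, Q* = 201/7.
With the rebate, buyers effectively pay Pb = Ps − 3, where Ps is the price sellers receive.
Demand in terms of Ps becomes Qd = 193 − 3(Ps − 3) = 202 - 3Ps. Setting this equal to supply: 202 - 3Ps = -382 + 7.5Ps, so Ps = 1168/21.
Buyers pay Pb = 1168/21 − 3 = 1105/21; Q' = -382 + 7.5·(1168/21) = 246/7.

Q' = 246/7; buyers pay 1105/21; sellers receive 1168/21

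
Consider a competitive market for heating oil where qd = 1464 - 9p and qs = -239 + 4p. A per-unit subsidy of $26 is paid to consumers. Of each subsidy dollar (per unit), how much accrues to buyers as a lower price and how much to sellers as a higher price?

Buyers gain $8 per unit; sellers gain $18 per unit

Pre-subsidy: 1464 - 9p = -239 + 4p gives p* = 131, q* = 285.
With the rebate, buyers effectively pay pb = ps − 26, where ps is the price sellers receive.
Demand in terms of ps becomes qd = 1464 − 9(ps − 26) = 1698 - 9ps. Setting this equal to supply: 1698 - 9ps = -239 + 4ps, so ps = 149.
Buyers pay pb = 149 − 26 = 123; q' = -239 + 4·149 = 357.
Buyers' price falls by p* − pb = 131 − 123 = 8; sellers' price rises by ps − p* = 149 − 131 = 18.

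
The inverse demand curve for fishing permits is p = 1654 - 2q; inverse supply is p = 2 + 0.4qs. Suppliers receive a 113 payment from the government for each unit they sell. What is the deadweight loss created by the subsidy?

Deadweight loss = 63845/24

Pre-subsidy: 1654 - 2q = 2 + 0.4q gives q* = 2065/3 and p* = 832/3.
With the subsidy, sellers receive ps = pb + 113 for each unit, where pb is the price buyers pay.
On the curves, pb = 1654 - 2q and ps = 2 + 0.4q; the wedge ps − pb = 113 gives 2 + 0.4q − (1654 - 2q) = 113, so q' = 8825/12.
Then pb = 1654 − 2·(8825/12) = 1099/6 and ps = 2 + 0.4·(8825/12) = 1777/6.
The subsidy expands output by 8825/12 − 2065/3 = 565/12 past the efficient level; on those units the gap between marginal cost and willingness to pay runs from 0 up to 113.
DWL = ½ × 113 × 565/12 = 63845/24.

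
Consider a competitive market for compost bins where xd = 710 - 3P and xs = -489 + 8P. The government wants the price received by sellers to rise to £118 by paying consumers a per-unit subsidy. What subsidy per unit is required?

At a seller price of 118, quantity supplied is -489 + 8·118 = 455.
Buyers absorb 455 only when they pay Pb with 710 − 3·Pb = 455, i.e. Pb = 85.
s = Ps − Pb = 118 − 85 = 33.

Required subsidy s = £33 per unit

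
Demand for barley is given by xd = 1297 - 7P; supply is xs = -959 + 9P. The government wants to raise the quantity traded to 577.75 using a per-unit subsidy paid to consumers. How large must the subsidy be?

Required subsidy s = 68 per unit

At x = 577.75, invert demand for the buyer price: Pb = (1297 − 577.75)/7 = 102.75; invert supply for the seller price: Ps = (577.75 − (-959))/9 = 170.75.
The subsidy must fill the gap: s = Ps − Pb = 170.75 − 102.75 = 68.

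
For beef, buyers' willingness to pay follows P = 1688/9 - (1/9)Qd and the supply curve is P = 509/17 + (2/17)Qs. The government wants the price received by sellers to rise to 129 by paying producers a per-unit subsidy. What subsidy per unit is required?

At a seller price of 129, quantity supplied is -254.5 + 8.5·129 = 842.
Buyers absorb 842 only when they pay Pb = 1688/9 − (1/9)·842 = 94.
s = Ps − Pb = 129 − 94 = 35.

Required subsidy s = 35 per unit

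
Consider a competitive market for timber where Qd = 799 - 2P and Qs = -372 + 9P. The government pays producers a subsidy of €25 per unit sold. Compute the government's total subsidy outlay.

Government cost = €15675

Pre-subsidy: 799 - 2P = -372 + 9P gives P* = 1171/11, Q* = 6447/11.
With the subsidy, sellers receive Ps = Pb + 25 for each unit, where Pb is the price buyers pay.
Supply in terms of Pb becomes Qs = -372 + 9(Pb + 25) = -147 + 9Pb. Setting this equal to demand: 799 - 2Pb = -147 + 9Pb, so Pb = 86.
Sellers receive Ps = 86 + 25 = 111; Q' = 799 − 2·86 = 627.
Government outlay = subsidy × quantity = 25 × 627 = 15675.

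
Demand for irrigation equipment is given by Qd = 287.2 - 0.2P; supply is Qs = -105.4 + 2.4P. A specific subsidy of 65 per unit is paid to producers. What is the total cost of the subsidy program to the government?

Government cost = 17485

Pre-subsidy: 287.2 - 0.2P = -105.4 + 2.4P gives P* = 151, Q* = 257.
With the subsidy, sellers receive Ps = Pb + 65 for each unit, where Pb is the price buyers pay.
Supply in terms of Pb becomes Qs = -105.4 + 2.4(Pb + 65) = 50.6 + 2.4Pb. Setting this equal to demand: 287.2 - 0.2Pb = 50.6 + 2.4Pb, so Pb = 91.
Sellers receive Ps = 91 + 65 = 156; Q' = 287.2 − 0.2·91 = 269.
Government outlay = subsidy × quantity = 65 × 269 = 17485.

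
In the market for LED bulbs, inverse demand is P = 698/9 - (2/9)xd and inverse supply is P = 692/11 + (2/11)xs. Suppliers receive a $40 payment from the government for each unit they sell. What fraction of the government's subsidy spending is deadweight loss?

DWL / government spending = 198/541

Pre-subsidy: 698/9 - (2/9)x = 692/11 + (2/11)x gives x* = 36.25 and P* = 69.5.
With the subsidy, sellers receive Ps = Pb + 40 for each unit, where Pb is the price buyers pay.
On the curves, Pb = 698/9 - (2/9)x and Ps = 692/11 + (2/11)x; the wedge Ps − Pb = 40 gives 692/11 + (2/11)x − (698/9 - (2/9)x) = 40, so x' = 135.25.
Then Pb = 698/9 − (2/9)·135.25 = 47.5 and Ps = 692/11 + (2/11)·135.25 = 87.5.
ΔCS = ½(36.25 + 135.25)(69.5 − 47.5) = 1886.5; ΔPS = ½(36.25 + 135.25)(87.5 − 69.5) = 1543.5.
Government spending = 40 × 135.25 = 5410.
DWL = ½ × 40 × (135.25 − 36.25) = 1980; fraction = 1980 / 5410 = 198/541.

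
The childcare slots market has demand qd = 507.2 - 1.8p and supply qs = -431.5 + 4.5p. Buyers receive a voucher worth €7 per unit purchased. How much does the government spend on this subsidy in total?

Government cost = €1736

Pre-subsidy: 507.2 - 1.8p = -431.5 + 4.5p gives p* = 149, q* = 239.
With the rebate, buyers effectively pay pb = ps − 7, where ps is the price sellers receive.
Demand in terms of ps becomes qd = 507.2 − 1.8(ps − 7) = 519.8 - 1.8ps. Setting this equal to supply: 519.8 - 1.8ps = -431.5 + 4.5ps, so ps = 151.
Buyers pay pb = 151 − 7 = 144; q' = -431.5 + 4.5·151 = 248.
Government outlay = subsidy × quantity = 7 × 248 = 1736.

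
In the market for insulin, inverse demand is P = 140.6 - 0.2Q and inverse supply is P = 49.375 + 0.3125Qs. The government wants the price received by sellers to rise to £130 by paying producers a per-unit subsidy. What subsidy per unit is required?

At a seller price of 130, quantity supplied is -158 + 3.2·130 = 258.
Buyers absorb 258 only when they pay Pb = 140.6 − 0.2·258 = 89.
s = Ps − Pb = 130 − 89 = 41.

Required subsidy s = £41 per unit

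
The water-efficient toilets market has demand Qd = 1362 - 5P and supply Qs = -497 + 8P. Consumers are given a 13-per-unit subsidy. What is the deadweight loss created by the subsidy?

Pre-subsidy: 1362 - 5P = -497 + 8P gives P* = 143, Q* = 647.
With the rebate, buyers effectively pay Pb = Ps − 13, where Ps is the price sellers receive.
Demand in terms of Ps becomes Qd = 1362 − 5(Ps − 13) = 1427 - 5Ps. Setting this equal to supply: 1427 - 5Ps = -497 + 8Ps, so Ps = 148.
Buyers pay Pb = 148 − 13 = 135; Q' = -497 + 8·148 = 687.
The subsidy expands output by 687 − 647 = 40 past the efficient level; on those units the gap between marginal cost and willingness to pay runs from 0 up to 13.
DWL = ½ × 13 × 40 = 260.

Deadweight loss = 260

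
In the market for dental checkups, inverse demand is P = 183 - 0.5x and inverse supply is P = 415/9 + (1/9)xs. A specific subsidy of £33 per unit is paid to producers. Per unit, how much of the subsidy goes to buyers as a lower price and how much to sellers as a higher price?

Pre-subsidy: 183 - 0.5x = 415/9 + (1/9)x gives x* = 224 and P* = 71.
With the subsidy, sellers receive Ps = Pb + 33 for each unit, where Pb is the price buyers pay.
On the curves, Pb = 183 - 0.5x and Ps = 415/9 + (1/9)x; the wedge Ps − Pb = 33 gives 415/9 + (1/9)x − (183 - 0.5x) = 33, so x' = 278.
Then Pb = 183 − 0.5·278 = 44 and Ps = 415/9 + (1/9)·278 = 77.
Buyers' price falls by P* − Pb = 71 − 44 = 27; sellers' price rises by Ps − P* = 77 − 71 = 6.

Buyers gain £27 per unit; sellers gain £6 per unit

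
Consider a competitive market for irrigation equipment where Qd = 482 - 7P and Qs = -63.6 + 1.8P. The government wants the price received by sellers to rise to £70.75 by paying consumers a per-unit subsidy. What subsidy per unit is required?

At a seller price of 70.75, quantity supplied is -63.6 + 1.8·70.75 = 63.75.
Buyers absorb 63.75 only when they pay Pb with 482 − 7·Pb = 63.75, i.e. Pb = 59.75.
s = Ps − Pb = 70.75 − 59.75 = 11.

Required subsidy s = £11 per unit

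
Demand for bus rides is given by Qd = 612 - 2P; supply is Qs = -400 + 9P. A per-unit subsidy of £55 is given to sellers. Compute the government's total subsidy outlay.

Government cost = £28490

Pre-subsidy: 612 - 2P = -400 + 9P gives P* = 92, Q* = 428.
With the subsidy, sellers receive Ps = Pb + 55 for each unit, where Pb is the price buyers pay.
Supply in terms of Pb becomes Qs = -400 + 9(Pb + 55) = 95 + 9Pb. Setting this equal to demand: 612 - 2Pb = 95 + 9Pb, so Pb = 47.
Sellers receive Ps = 47 + 55 = 102; Q' = 612 − 2·47 = 518.
Government outlay = subsidy × quantity = 55 × 518 = 28490.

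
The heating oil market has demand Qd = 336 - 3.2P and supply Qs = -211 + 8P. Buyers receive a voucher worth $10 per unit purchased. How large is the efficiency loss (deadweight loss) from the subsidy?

Pre-subsidy: 336 - 3.2P = -211 + 8P gives P* = 2735/56, Q* = 1258/7.
With the rebate, buyers effectively pay Pb = Ps − 10, where Ps is the price sellers receive.
Demand in terms of Ps becomes Qd = 336 − 3.2(Ps − 10) = 368 - 3.2Ps. Setting this equal to supply: 368 - 3.2Ps = -211 + 8Ps, so Ps = 2895/56.
Buyers pay Pb = 2895/56 − 10 = 2335/56; Q' = -211 + 8·(2895/56) = 1418/7.
The subsidy expands output by 1418/7 − 1258/7 = 160/7 past the efficient level; on those units the gap between marginal cost and willingness to pay runs from 0 up to 10.
DWL = ½ × 10 × 160/7 = 800/7.

Deadweight loss = 800/7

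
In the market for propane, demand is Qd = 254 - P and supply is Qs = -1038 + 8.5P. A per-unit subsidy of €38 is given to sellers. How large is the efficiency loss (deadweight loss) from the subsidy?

Deadweight loss = €646

Pre-subsidy: 254 - P = -1038 + 8.5P gives P* = 136, Q* = 118.
With the subsidy, sellers receive Ps = Pb + 38 for each unit, where Pb is the price buyers pay.
Supply in terms of Pb becomes Qs = -1038 + 8.5(Pb + 38) = -715 + 8.5Pb. Setting this equal to demand: 254 - Pb = -715 + 8.5Pb, so Pb = 102.
Sellers receive Ps = 102 + 38 = 140; Q' = 254 − 1·102 = 152.
The subsidy expands output by 152 − 118 = 34 past the efficient level; on those units the gap between marginal cost and willingness to pay runs from 0 up to 38.
DWL = ½ × 38 × 34 = 646.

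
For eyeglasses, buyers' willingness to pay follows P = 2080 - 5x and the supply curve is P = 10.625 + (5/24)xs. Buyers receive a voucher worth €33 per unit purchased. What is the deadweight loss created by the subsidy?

Pre-subsidy: 2080 - 5x = 10.625 + (5/24)x gives x* = 397.32 and P* = 93.4.
With the rebate, buyers effectively pay Pb = Ps − 33, where Ps is the price sellers receive.
On the curves, Pb = 2080 - 5x and Ps = 10.625 + (5/24)x; the wedge Ps − Pb = 33 gives 10.625 + (5/24)x − (2080 - 5x) = 33, so x' = 403.656.
Then Pb = 2080 − 5·403.656 = 61.72 and Ps = 10.625 + (5/24)·403.656 = 94.72.
The subsidy expands output by 403.656 − 397.32 = 6.336 past the efficient level; on those units the gap between marginal cost and willingness to pay runs from 0 up to 33.
DWL = ½ × 33 × 6.336 = 104.544.

Deadweight loss = €104.544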